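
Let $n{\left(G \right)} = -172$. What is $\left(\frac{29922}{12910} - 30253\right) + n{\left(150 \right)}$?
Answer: $- \frac{196378414}{6455} \approx -30423.0$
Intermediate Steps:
$\left(\frac{29922}{12910} - 30253\right) + n{\left(150 \right)} = \left(\frac{29922}{12910} - 30253\right) - 172 = \left(29922 \cdot \frac{1}{12910} - 30253\right) - 172 = \left(\frac{14961}{6455} - 30253\right) - 172 = - \frac{195268154}{6455} - 172 = - \frac{196378414}{6455}$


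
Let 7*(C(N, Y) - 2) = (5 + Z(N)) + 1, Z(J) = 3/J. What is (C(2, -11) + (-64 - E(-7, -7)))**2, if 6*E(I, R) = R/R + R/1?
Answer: 703921/196 ≈ 3591.4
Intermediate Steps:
E(I, R) = 1/6 + R/6 (E(I, R) = (R/R + R/1)/6 = (1 + R*1)/6 = (1 + R)/6 = 1/6 + R/6)
C(N, Y) = 20/7 + 3/(7*N) (C(N, Y) = 2 + ((5 + 3/N) + 1)/7 = 2 + (6 + 3/N)/7 = 2 + (6/7 + 3/(7*N)) = 20/7 + 3/(7*N))
(C(2, -11) + (-64 - E(-7, -7)))**2 = ((1/7)*(3 + 20*2)/2 + (-64 - (1/6 + (1/6)*(-7))))**2 = ((1/7)*(1/2)*(3 + 40) + (-64 - (1/6 - 7/6)))**2 = ((1/7)*(1/2)*43 + (-64 - 1*(-1)))**2 = (43/14 + (-64 + 1))**2 = (43/14 - 63)**2 = (-839/14)**2 = 703921/196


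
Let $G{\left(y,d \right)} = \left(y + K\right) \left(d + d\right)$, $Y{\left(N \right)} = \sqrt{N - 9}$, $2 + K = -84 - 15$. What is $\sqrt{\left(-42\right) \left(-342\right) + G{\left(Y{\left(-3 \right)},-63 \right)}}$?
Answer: $3 \sqrt{3010 - 28 i \sqrt{3}} \approx 164.6 - 1.3259 i$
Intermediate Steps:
$K = -101$ ($K = -2 - 99 = -101$)
$Y{\left(N \right)} = \sqrt{-9 + N}$
$G{\left(y,d \right)} = 2 d \left(-101 + y\right)$ ($G{\left(y,d \right)} = \left(y - 101\right) \left(d + d\right) = \left(-101 + y\right) 2 d = 2 d \left(-101 + y\right)$)
$\sqrt{\left(-42\right) \left(-342\right) + G{\left(Y{\left(-3 \right)},-63 \right)}} = \sqrt{\left(-42\right) \left(-342\right) + 2 \left(-63\right) \left(-101 + \sqrt{-9 - 3}\right)} = \sqrt{14364 + 2 \left(-63\right) \left(-101 + \sqrt{-12}\right)} = \sqrt{14364 + 2 \left(-63\right) \left(-101 + 2 i \sqrt{3}\right)} = \sqrt{14364 + \left(12726 - 252 i \sqrt{3}\right)} = \sqrt{27090 - 252 i \sqrt{3}}$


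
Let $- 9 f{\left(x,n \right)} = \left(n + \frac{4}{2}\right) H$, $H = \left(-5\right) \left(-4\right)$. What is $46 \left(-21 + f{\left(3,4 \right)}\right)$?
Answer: $- \frac{4738}{3} \approx -1579.3$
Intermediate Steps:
$H = 20$
$f{\left(x,n \right)} = - \frac{40}{9} - \frac{20 n}{9}$ ($f{\left(x,n \right)} = - \frac{\left(n + \frac{4}{2}\right) 20}{9} = - \frac{\left(n + 4 \cdot \frac{1}{2}\right) 20}{9} = - \frac{\left(n + 2\right) 20}{9} = - \frac{\left(2 + n\right) 20}{9} = - \frac{40 + 20 n}{9} = - \frac{40}{9} - \frac{20 n}{9}$)
$46 \left(-21 + f{\left(3,4 \right)}\right) = 46 \left(-21 - \frac{40}{3}\right) = 46 \left(- \frac{103}{3}\right) = - \frac{4738}{3}$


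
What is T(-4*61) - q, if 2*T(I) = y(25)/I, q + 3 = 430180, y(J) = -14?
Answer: -104963181/244 ≈ -4.3018e+5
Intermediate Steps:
q = 430177 (q = -3 + 430180 = 430177)
T(I) = -7/I (T(I) = (-14/I)/2 = -7/I)
T(-4*61) - q = -7/((-4*61)) - 1*430177 = -7/(-244) - 430177 = -7*(-1/244) - 430177 = 7/244 - 430177 = -104963181/244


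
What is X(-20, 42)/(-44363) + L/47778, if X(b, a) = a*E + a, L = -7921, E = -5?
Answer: -343372619/2119575414 ≈ -0.16200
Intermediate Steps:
X(b, a) = -4*a (X(b, a) = a*(-5) + a = -5*a + a = -4*a)
X(-20, 42)/(-44363) + L/47778 = -4*42/(-44363) - 7921/47778 = -168*(-1/44363) - 7921*1/47778 = 168/44363 - 7921/47778 = -343372619/2119575414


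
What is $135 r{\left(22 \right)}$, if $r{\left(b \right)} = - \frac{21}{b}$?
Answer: $- \frac{2835}{22} \approx -128.86$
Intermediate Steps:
$135 r{\left(22 \right)} = 135 \left(- \frac{21}{22}\right) = - \frac{2835}{22}$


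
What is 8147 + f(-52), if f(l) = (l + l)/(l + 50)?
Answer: 8199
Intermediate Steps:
f(l) = 2*l/(50 + l) (f(l) = (2*l)/(50 + l) = 2*l/(50 + l))
8147 + f(-52) = 8147 + 2*(-52)/(50 - 52) = 8147 + 2*(-52)/(-2) = 8147 + 2*(-52)*(-½) = 8147 + 52 = 8199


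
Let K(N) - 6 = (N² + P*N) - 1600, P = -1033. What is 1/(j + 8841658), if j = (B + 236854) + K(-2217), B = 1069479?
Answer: 1/17351647 ≈ 5.7631e-8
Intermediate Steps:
K(N) = -1594 + N² - 1033*N (K(N) = 6 + ((N² - 1033*N) - 1600) = 6 + (-1600 + N² - 1033*N) = -1594 + N² - 1033*N)
j = 8509989 (j = (1069479 + 236854) + (-1594 + (-2217)² - 1033*(-2217)) = 1306333 + (-1594 + 4915089 + 2290161) = 1306333 + 7203656 = 8509989)
1/(j + 8841658) = 1/(8509989 + 8841658) = 1/17351647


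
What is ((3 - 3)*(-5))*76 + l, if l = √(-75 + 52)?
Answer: I*√23 ≈ 4.7958*I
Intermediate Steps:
l = I*√23 (l = √(-23) = I*√23 ≈ 4.7958*I)
((3 - 3)*(-5))*76 + l = ((3 - 3)*(-5))*76 + I*√23 = (0*(-5))*76 + I*√23 = 0*76 + I*√23 = 0 + I*√23 = I*√23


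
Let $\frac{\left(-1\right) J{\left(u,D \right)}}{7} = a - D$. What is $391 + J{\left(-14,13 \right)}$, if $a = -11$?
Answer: $559$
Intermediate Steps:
$J{\left(u,D \right)} = 77 + 7 D$ ($J{\left(u,D \right)} = - 7 \left(-11 - D\right) = 77 + 7 D$)
$391 + J{\left(-14,13 \right)} = 391 + \left(77 + 7 \cdot 13\right) = 391 + \left(77 + 91\right) = 391 + 168 = 559$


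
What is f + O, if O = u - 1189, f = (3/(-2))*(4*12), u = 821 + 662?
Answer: 222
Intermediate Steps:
u = 1483
f = -72 (f = (3*(-1/2))*48 = -3/2*48 = -72)
O = 294 (O = 1483 - 1189 = 294)
f + O = -72 + 294 = 222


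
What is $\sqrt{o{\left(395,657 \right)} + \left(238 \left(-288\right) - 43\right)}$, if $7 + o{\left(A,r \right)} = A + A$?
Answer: $2 i \sqrt{16951} \approx 260.39 i$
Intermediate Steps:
$o{\left(A,r \right)} = -7 + 2 A$ ($o{\left(A,r \right)} = -7 + \left(A + A\right) = -7 + 2 A$)
$\sqrt{o{\left(395,657 \right)} + \left(238 \left(-288\right) - 43\right)} = \sqrt{\left(-7 + 2 \cdot 395\right) + \left(238 \left(-288\right) - 43\right)} = \sqrt{\left(-7 + 790\right) - 68587} = \sqrt{783 - 68587} = \sqrt{-67804} = 2 i \sqrt{16951}$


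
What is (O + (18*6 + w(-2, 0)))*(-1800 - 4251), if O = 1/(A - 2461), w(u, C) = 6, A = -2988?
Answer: -3758790435/5449 ≈ -6.8981e+5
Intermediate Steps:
O = -1/5449 (O = 1/(-2988 - 2461) = 1/(-5449) = -1/5449 ≈ -0.00018352)
(O + (18*6 + w(-2, 0)))*(-1800 - 4251) = (-1/5449 + (18*6 + 6))*(-1800 - 4251) = (-1/5449 + (108 + 6))*(-6051) = (-1/5449 + 114)*(-6051) = (621185/5449)*(-6051) = -3758790435/5449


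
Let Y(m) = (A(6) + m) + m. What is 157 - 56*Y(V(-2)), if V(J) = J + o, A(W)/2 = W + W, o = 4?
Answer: -1411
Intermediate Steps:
A(W) = 4*W (A(W) = 2*(W + W) = 2*(2*W) = 4*W)
V(J) = 4 + J (V(J) = J + 4 = 4 + J)
Y(m) = 24 + 2*m (Y(m) = (4*6 + m) + m = (24 + m) + m = 24 + 2*m)
157 - 56*Y(V(-2)) = 157 - 56*(24 + 2*(4 - 2)) = 157 - 56*(24 + 2*2) = 157 - 56*(24 + 4) = 157 - 56*28 = 157 - 1568 = -1411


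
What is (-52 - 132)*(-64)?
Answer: 11776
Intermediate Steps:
(-52 - 132)*(-64) = -184*(-64) = 11776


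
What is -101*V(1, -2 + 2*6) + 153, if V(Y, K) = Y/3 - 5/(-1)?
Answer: -1157/3 ≈ -385.67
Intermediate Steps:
V(Y, K) = 5 + Y/3 (V(Y, K) = Y*(1/3) - 5*(-1) = Y/3 + 5 = 5 + Y/3)
-101*V(1, -2 + 2*6) + 153 = -101*(5 + (1/3)*1) + 153 = -101*(5 + 1/3) + 153 = -101*16/3 + 153 = -1616/3 + 153 = -1157/3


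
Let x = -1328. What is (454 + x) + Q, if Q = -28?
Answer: -902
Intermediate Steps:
(454 + x) + Q = (454 - 1328) - 28 = -874 - 28 = -902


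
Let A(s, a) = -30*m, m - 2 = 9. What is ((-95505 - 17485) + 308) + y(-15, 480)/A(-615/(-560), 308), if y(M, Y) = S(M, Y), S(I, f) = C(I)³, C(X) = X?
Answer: -2478779/22 ≈ -1.1267e+5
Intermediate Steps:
m = 11 (m = 2 + 9 = 11)
S(I, f) = I³
A(s, a) = -330 (A(s, a) = -30*11 = -330)
y(M, Y) = M³
((-95505 - 17485) + 308) + y(-15, 480)/A(-615/(-560), 308) = ((-95505 - 17485) + 308) + (-15)³/(-330) = (-112990 + 308) - 3375*(-1/330) = -112682 + 225/22 = -2478779/22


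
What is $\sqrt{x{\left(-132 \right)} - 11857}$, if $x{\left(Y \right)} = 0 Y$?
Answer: $i \sqrt{11857} \approx 108.89 i$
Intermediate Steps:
$x{\left(Y \right)} = 0$
$\sqrt{x{\left(-132 \right)} - 11857} = \sqrt{0 - 11857} = \sqrt{-11857} = i \sqrt{11857}$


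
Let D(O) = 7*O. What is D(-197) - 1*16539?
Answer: -17918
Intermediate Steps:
D(-197) - 1*16539 = 7*(-197) - 1*16539 = -1379 - 16539 = -17918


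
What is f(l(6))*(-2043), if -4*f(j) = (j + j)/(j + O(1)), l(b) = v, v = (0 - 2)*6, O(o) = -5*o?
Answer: 12258/17 ≈ 721.06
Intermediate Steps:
v = -12 (v = -2*6 = -12)
l(b) = -12
f(j) = -j/(2*(-5 + j)) (f(j) = -(j + j)/(4*(j - 5*1)) = -2*j/(4*(j - 5)) = -2*j/(4*(-5 + j)) = -j/(2*(-5 + j)))
f(l(6))*(-2043) = -1*(-12)/(-10 + 2*(-12))*(-2043) = -1*(-12)/(-10 - 24)*(-2043) = -1*(-12)/(-34)*(-2043) = -1*(-12)*(-1/34)*(-2043) = -6/17*(-2043) = 12258/17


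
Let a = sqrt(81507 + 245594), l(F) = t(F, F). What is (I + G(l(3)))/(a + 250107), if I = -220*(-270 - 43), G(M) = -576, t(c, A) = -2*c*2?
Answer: 4269576597/15638296087 - 17071*sqrt(327101)/15638296087 ≈ 0.27240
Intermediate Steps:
t(c, A) = -4*c
l(F) = -4*F
I = 68860 (I = -220*(-313) = 68860)
a = sqrt(327101) ≈ 571.93
(I + G(l(3)))/(a + 250107) = (68860 - 576)/(sqrt(327101) + 250107) = 68284/(250107 + sqrt(327101))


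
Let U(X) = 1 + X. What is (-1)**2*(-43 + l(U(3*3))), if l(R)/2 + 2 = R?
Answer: -27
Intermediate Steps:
l(R) = -4 + 2*R
(-1)**2*(-43 + l(U(3*3))) = (-1)**2*(-43 + (-4 + 2*(1 + 3*3))) = 1*(-43 + (-4 + 2*(1 + 9))) = 1*(-43 + (-4 + 2*10)) = 1*(-43 + (-4 + 20)) = 1*(-43 + 16) = 1*(-27) = -27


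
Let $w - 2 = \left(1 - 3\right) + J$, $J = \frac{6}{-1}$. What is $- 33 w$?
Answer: $198$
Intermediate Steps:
$J = -6$ ($J = 6 \left(-1\right) = -6$)
$w = -6$ ($w = 2 + \left(\left(1 - 3\right) - 6\right) = 2 - 8 = -6$)
$- 33 w = \left(-33\right) \left(-6\right) = 198$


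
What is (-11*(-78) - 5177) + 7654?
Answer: 3335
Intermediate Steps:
(-11*(-78) - 5177) + 7654 = (858 - 5177) + 7654 = -4319 + 7654 = 3335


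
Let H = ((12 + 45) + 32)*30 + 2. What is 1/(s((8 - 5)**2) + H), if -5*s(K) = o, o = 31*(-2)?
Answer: 5/13422 ≈ 0.00037252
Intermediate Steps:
o = -62
s(K) = 62/5 (s(K) = -1/5*(-62) = 62/5)
H = 2672 (H = (57 + 32)*30 + 2 = 89*30 + 2 = 2670 + 2 = 2672)
1/(s((8 - 5)**2) + H) = 1/(62/5 + 2672) = 1/(13422/5) = 5/13422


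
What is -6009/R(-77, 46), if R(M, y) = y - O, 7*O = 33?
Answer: -42063/289 ≈ -145.55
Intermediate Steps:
O = 33/7 (O = (⅐)*33 = 33/7 ≈ 4.7143)
R(M, y) = -33/7 + y (R(M, y) = y - 1*33/7 = y - 33/7 = -33/7 + y)
-6009/R(-77, 46) = -6009/(-33/7 + 46) = -6009/289/7 = -6009*7/289 = -42063/289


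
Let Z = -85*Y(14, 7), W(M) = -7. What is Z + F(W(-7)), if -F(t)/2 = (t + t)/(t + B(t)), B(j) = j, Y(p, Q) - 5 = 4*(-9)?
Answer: 2633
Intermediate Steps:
Y(p, Q) = -31 (Y(p, Q) = 5 + 4*(-9) = 5 - 36 = -31)
F(t) = -2 (F(t) = -2*(t + t)/(t + t) = -2*2*t/(2*t) = -2*2*t*1/(2*t) = -2*1 = -2)
Z = 2635 (Z = -85*(-31) = 2635)
Z + F(W(-7)) = 2635 - 2 = 2633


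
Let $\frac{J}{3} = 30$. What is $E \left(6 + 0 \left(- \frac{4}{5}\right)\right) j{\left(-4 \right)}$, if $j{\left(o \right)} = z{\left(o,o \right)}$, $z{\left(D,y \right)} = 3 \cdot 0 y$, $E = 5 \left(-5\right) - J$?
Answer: $0$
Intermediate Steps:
$J = 90$ ($J = 3 \cdot 30 = 90$)
$E = -115$ ($E = 5 \left(-5\right) - 90 = -25 - 90 = -115$)
$z{\left(D,y \right)} = 0$ ($z{\left(D,y \right)} = 0 y = 0$)
$j{\left(o \right)} = 0$
$E \left(6 + 0 \left(- \frac{4}{5}\right)\right) j{\left(-4 \right)} = - 115 \left(6 + 0 \left(- \frac{4}{5}\right)\right) 0 = - 115 \left(6 + 0\right) 0 = \left(-115\right) 6 \cdot 0 = \left(-690\right) 0 = 0$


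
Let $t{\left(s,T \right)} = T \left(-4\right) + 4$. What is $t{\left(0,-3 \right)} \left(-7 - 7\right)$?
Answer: $-224$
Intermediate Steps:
$t{\left(s,T \right)} = 4 - 4 T$ ($t{\left(s,T \right)} = - 4 T + 4 = 4 - 4 T$)
$t{\left(0,-3 \right)} \left(-7 - 7\right) = \left(4 - -12\right) \left(-7 - 7\right) = \left(4 + 12\right) \left(-14\right) = 16 \left(-14\right) = -224$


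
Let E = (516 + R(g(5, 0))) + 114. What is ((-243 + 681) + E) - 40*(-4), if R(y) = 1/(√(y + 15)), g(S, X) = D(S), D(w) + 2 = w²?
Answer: 1228 + √38/38 ≈ 1228.2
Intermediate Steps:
D(w) = -2 + w²
g(S, X) = -2 + S²
R(y) = (15 + y)^(-½) (R(y) = 1/(√(15 + y)) = (15 + y)^(-½))
E = 630 + √38/38 (E = (516 + (15 + (-2 + 5²))^(-½)) + 114 = (516 + (15 + (-2 + 25))^(-½)) + 114 = (516 + (15 + 23)^(-½)) + 114 = (516 + 38^(-½)) + 114 = (516 + √38/38) + 114 = 630 + √38/38 ≈ 630.16)
((-243 + 681) + E) - 40*(-4) = ((-243 + 681) + (630 + √38/38)) - 40*(-4) = (438 + (630 + √38/38)) + 160 = (1068 + √38/38) + 160 = 1228 + √38/38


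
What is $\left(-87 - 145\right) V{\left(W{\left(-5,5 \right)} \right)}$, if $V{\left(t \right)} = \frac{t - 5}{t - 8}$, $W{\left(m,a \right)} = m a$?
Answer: $- \frac{2320}{11} \approx -210.91$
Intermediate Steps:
$W{\left(m,a \right)} = a m$
$V{\left(t \right)} = \frac{-5 + t}{-8 + t}$
$\left(-87 - 145\right) V{\left(W{\left(-5,5 \right)} \right)} = \left(-87 - 145\right) \frac{-5 + 5 \left(-5\right)}{-8 + 5 \left(-5\right)} = - 232 \frac{-5 - 25}{-8 - 25} = - 232 \frac{1}{-33} \left(-30\right) = - 232 \left(\left(- \frac{1}{33}\right) \left(-30\right)\right) = \left(-232\right) \frac{10}{11} = - \frac{2320}{11}$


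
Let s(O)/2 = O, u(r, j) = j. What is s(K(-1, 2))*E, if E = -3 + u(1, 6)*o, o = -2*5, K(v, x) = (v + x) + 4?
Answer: -630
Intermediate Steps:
K(v, x) = 4 + v + x
o = -10
s(O) = 2*O
E = -63 (E = -3 + 6*(-10) = -3 - 60 = -63)
s(K(-1, 2))*E = (2*(4 - 1 + 2))*(-63) = (2*5)*(-63) = 10*(-63) = -630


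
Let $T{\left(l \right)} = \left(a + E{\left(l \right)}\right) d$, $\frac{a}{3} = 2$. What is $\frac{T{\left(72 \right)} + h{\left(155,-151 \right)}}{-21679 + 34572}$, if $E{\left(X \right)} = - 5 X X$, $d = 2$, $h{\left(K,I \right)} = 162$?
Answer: $- \frac{51666}{12893} \approx -4.0073$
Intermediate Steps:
$a = 6$ ($a = 3 \cdot 2 = 6$)
$E{\left(X \right)} = - 5 X^{2}$
$T{\left(l \right)} = 12 - 10 l^{2}$ ($T{\left(l \right)} = \left(6 - 5 l^{2}\right) 2 = 12 - 10 l^{2}$)
$\frac{T{\left(72 \right)} + h{\left(155,-151 \right)}}{-21679 + 34572} = \frac{\left(12 - 10 \cdot 72^{2}\right) + 162}{-21679 + 34572} = \frac{\left(12 - 51840\right) + 162}{12893} = \left(\left(12 - 51840\right) + 162\right) \frac{1}{12893} = \left(-51828 + 162\right) \frac{1}{12893} = \left(-51666\right) \frac{1}{12893} = - \frac{51666}{12893}$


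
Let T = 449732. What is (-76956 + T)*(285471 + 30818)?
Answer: 117904948264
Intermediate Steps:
(-76956 + T)*(285471 + 30818) = (-76956 + 449732)*(285471 + 30818) = 372776*316289 = 117904948264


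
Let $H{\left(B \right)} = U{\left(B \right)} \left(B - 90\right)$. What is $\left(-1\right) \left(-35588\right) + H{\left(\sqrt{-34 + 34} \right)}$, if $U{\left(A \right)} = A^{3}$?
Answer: $35588$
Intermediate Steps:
$H{\left(B \right)} = B^{3} \left(-90 + B\right)$ ($H{\left(B \right)} = B^{3} \left(B - 90\right) = B^{3} \left(-90 + B\right)$)
$\left(-1\right) \left(-35588\right) + H{\left(\sqrt{-34 + 34} \right)} = \left(-1\right) \left(-35588\right) + \left(\sqrt{-34 + 34}\right)^{3} \left(-90 + \sqrt{-34 + 34}\right) = 35588 + \left(\sqrt{0}\right)^{3} \left(-90 + \sqrt{0}\right) = 35588 + 0^{3} \left(-90 + 0\right) = 35588 + 0 \left(-90\right) = 35588 + 0 = 35588$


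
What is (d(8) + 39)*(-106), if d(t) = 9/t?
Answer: -17013/4 ≈ -4253.3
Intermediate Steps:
(d(8) + 39)*(-106) = (9/8 + 39)*(-106) = (321/8)*(-106) = -17013/4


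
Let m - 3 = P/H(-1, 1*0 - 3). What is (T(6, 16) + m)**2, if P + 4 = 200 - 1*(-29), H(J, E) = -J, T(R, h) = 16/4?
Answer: 53824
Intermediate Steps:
T(R, h) = 4 (T(R, h) = 16*(1/4) = 4)
P = 225 (P = -4 + (200 - 1*(-29)) = -4 + (200 + 29) = -4 + 229 = 225)
m = 228 (m = 3 + 225/((-1*(-1))) = 3 + 225/1 = 3 + 225*1 = 3 + 225 = 228)
(T(6, 16) + m)**2 = (4 + 228)**2 = 232**2 = 53824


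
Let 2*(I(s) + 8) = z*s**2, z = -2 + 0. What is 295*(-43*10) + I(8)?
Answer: -126922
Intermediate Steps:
z = -2
I(s) = -8 - s**2 (I(s) = -8 + (-2*s**2)/2 = -8 - s**2)
295*(-43*10) + I(8) = 295*(-43*10) + (-8 - 1*8**2) = 295*(-430) + (-8 - 1*64) = -126850 + (-8 - 64) = -126850 - 72 = -126922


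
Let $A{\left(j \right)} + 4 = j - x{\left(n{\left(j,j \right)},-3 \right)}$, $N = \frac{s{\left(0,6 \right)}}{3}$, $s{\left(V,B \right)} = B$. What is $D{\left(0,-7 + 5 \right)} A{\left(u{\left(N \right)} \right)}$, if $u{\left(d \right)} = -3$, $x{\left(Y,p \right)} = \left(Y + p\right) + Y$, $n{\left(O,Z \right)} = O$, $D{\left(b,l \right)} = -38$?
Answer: $-76$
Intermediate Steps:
$N = 2$ ($N = \frac{6}{3} = 6 \cdot \frac{1}{3} = 2$)
$x{\left(Y,p \right)} = p + 2 Y$
$A{\left(j \right)} = -1 - j$ ($A{\left(j \right)} = -4 + \left(j - \left(-3 + 2 j\right)\right) = -4 - \left(-3 + j\right) = -1 - j$)
$D{\left(0,-7 + 5 \right)} A{\left(u{\left(N \right)} \right)} = - 38 \left(-1 - -3\right) = - 38 \left(-1 + 3\right) = \left(-38\right) 2 = -76$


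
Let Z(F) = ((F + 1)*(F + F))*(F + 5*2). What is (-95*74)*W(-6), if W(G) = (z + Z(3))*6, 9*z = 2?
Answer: -39508600/3 ≈ -1.3170e+7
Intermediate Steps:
z = 2/9 (z = (⅑)*2 = 2/9 ≈ 0.22222)
Z(F) = 2*F*(1 + F)*(10 + F) (Z(F) = ((1 + F)*(2*F))*(F + 10) = (2*F*(1 + F))*(10 + F) = 2*F*(1 + F)*(10 + F))
W(G) = 5620/3 (W(G) = (2/9 + 2*3*(10 + 3² + 11*3))*6 = (2/9 + 2*3*(10 + 9 + 33))*6 = (2/9 + 2*3*52)*6 = (2/9 + 312)*6 = (2810/9)*6 = 5620/3)
(-95*74)*W(-6) = -95*74*(5620/3) = -7030*5620/3 = -39508600/3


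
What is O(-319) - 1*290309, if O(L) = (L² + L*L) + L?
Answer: -87106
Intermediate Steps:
O(L) = L + 2*L² (O(L) = (L² + L²) + L = 2*L² + L = L + 2*L²)
O(-319) - 1*290309 = -319*(1 + 2*(-319)) - 1*290309 = -319*(1 - 638) - 290309 = -319*(-637) - 290309 = 203203 - 290309 = -87106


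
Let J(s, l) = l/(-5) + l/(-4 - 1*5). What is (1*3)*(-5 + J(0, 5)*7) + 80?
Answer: 97/3 ≈ 32.333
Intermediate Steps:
J(s, l) = -14*l/45 (J(s, l) = l*(-⅕) + l/(-4 - 5) = -l/5 + l/(-9) = -l/5 + l*(-⅑) = -l/5 - l/9 = -14*l/45)
(1*3)*(-5 + J(0, 5)*7) + 80 = (1*3)*(-5 - 14/45*5*7) + 80 = 3*(-5 - 14/9*7) + 80 = 3*(-5 - 98/9) + 80 = 3*(-143/9) + 80 = -143/3 + 80 = 97/3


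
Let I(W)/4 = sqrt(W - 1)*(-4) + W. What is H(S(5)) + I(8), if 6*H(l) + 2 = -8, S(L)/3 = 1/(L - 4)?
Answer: 91/3 - 16*sqrt(7) ≈ -11.999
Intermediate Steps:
S(L) = 3/(-4 + L) (S(L) = 3/(L - 4) = 3/(-4 + L))
H(l) = -5/3 (H(l) = -1/3 + (1/6)*(-8) = -1/3 - 4/3 = -5/3)
I(W) = -16*sqrt(-1 + W) + 4*W (I(W) = 4*(sqrt(W - 1)*(-4) + W) = 4*(sqrt(-1 + W)*(-4) + W) = 4*(-4*sqrt(-1 + W) + W) = 4*(W - 4*sqrt(-1 + W)) = -16*sqrt(-1 + W) + 4*W)
H(S(5)) + I(8) = -5/3 + (-16*sqrt(-1 + 8) + 4*8) = -5/3 + (-16*sqrt(7) + 32) = -5/3 + (32 - 16*sqrt(7)) = 91/3 - 16*sqrt(7)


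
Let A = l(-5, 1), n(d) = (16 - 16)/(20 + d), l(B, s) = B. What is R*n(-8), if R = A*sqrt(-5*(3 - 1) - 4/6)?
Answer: 0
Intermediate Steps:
n(d) = 0 (n(d) = 0/(20 + d) = 0)
A = -5
R = -20*I*sqrt(6)/3 (R = -5*sqrt(-5*(3 - 1) - 4/6) = -5*sqrt(-5*2 - 4*1/6) = -5*sqrt(-10 - 2/3) = -20*I*sqrt(6)/3 ≈ -16.33*I)
R*n(-8) = -20*I*sqrt(6)/3*0 = 0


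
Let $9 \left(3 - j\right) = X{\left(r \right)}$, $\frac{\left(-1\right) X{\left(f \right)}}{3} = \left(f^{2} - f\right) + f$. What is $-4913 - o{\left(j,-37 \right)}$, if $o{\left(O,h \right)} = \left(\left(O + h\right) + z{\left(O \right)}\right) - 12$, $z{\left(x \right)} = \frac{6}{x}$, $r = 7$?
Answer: $- \frac{424877}{87} \approx -4883.6$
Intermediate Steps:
$X{\left(f \right)} = - 3 f^{2}$ ($X{\left(f \right)} = - 3 \left(\left(f^{2} - f\right) + f\right) = - 3 f^{2}$)
$j = \frac{58}{3}$ ($j = 3 - \frac{\left(-3\right) 7^{2}}{9} = 3 - \frac{\left(-3\right) 49}{9} = 3 - - \frac{49}{3} = 3 + \frac{49}{3} = \frac{58}{3} \approx 19.333$)
$o{\left(O,h \right)} = -12 + O + h + \frac{6}{O}$ ($o{\left(O,h \right)} = \left(\left(O + h\right) + \frac{6}{O}\right) - 12 = \left(O + h + \frac{6}{O}\right) - 12 = -12 + O + h + \frac{6}{O}$)
$-4913 - o{\left(j,-37 \right)} = -4913 - \left(-12 + \frac{58}{3} - 37 + \frac{6}{\frac{58}{3}}\right) = -4913 - \left(-12 + \frac{58}{3} - 37 + 6 \cdot \frac{3}{58}\right) = -4913 - \left(-12 + \frac{58}{3} - 37 + \frac{9}{29}\right) = -4913 - - \frac{2554}{87} = -4913 + \frac{2554}{87} = - \frac{424877}{87}$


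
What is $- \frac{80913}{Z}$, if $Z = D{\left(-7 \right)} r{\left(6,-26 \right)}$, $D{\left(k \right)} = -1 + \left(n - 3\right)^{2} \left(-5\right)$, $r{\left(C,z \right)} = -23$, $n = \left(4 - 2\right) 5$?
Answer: $- \frac{26971}{1886} \approx -14.301$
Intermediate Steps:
$n = 10$ ($n = \left(4 - 2\right) 5 = 2 \cdot 5 = 10$)
$D{\left(k \right)} = -246$ ($D{\left(k \right)} = -1 + \left(10 - 3\right)^{2} \left(-5\right) = -1 + 7^{2} \left(-5\right) = -1 + 49 \left(-5\right) = -1 - 245 = -246$)
$Z = 5658$ ($Z = \left(-246\right) \left(-23\right) = 5658$)
$- \frac{80913}{Z} = - \frac{80913}{5658} = \left(-80913\right) \frac{1}{5658} = - \frac{26971}{1886}$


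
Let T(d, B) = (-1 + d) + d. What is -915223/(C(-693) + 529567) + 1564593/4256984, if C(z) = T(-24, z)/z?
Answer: -75921435205437/55795374036440 ≈ -1.3607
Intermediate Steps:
T(d, B) = -1 + 2*d
C(z) = -49/z (C(z) = (-1 + 2*(-24))/z = (-1 - 48)/z = -49/z)
-915223/(C(-693) + 529567) + 1564593/4256984 = -915223/(-49/(-693) + 529567) + 1564593/4256984 = -915223/(-49*(-1/693) + 529567) + 1564593*(1/4256984) = -915223/(7/99 + 529567) + 1564593/4256984 = -915223/52427140/99 + 1564593/4256984 = -915223*99/52427140 + 1564593/4256984 = -90607077/52427140 + 1564593/4256984 = -75921435205437/55795374036440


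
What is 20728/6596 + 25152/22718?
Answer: 79600162/18730991 ≈ 4.2496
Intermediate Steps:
20728/6596 + 25152/22718 = 20728*(1/6596) + 25152*(1/22718) = 5182/1649 + 12576/11359 = 79600162/18730991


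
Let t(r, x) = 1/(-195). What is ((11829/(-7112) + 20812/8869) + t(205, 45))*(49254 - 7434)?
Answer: 830636263747/29285438 ≈ 28363.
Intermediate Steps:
t(r, x) = -1/195
((11829/(-7112) + 20812/8869) + t(205, 45))*(49254 - 7434) = ((11829/(-7112) + 20812/8869) - 1/195)*(49254 - 7434) = ((11829*(-1/7112) + 20812*(1/8869)) - 1/195)*41820 = ((-11829/7112 + 20812/8869) - 1/195)*41820 = (6157649/9010904 - 1/195)*41820 = (1191730651/1757126280)*41820 = 830636263747/29285438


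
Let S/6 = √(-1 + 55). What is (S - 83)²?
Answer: 8833 - 2988*√6 ≈ 1513.9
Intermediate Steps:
S = 18*√6 (S = 6*√(-1 + 55) = 6*√54 = 6*(3*√6) = 18*√6 ≈ 44.091)
(S - 83)² = (18*√6 - 83)² = (-83 + 18*√6)²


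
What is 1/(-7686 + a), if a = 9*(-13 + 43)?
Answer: -1/7416 ≈ -0.00013484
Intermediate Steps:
a = 270 (a = 9*30 = 270)
1/(-7686 + a) = 1/(-7686 + 270) = 1/(-7416) = -1/7416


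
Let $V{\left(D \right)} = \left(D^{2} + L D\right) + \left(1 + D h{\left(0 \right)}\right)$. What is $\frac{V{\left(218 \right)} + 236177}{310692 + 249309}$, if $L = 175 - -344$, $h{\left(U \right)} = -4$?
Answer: $\frac{395972}{560001} \approx 0.70709$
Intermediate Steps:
$L = 519$ ($L = 175 + 344 = 519$)
$V{\left(D \right)} = 1 + D^{2} + 515 D$ ($V{\left(D \right)} = \left(D^{2} + 519 D\right) + \left(1 + D \left(-4\right)\right) = \left(D^{2} + 519 D\right) - \left(-1 + 4 D\right) = 1 + D^{2} + 515 D$)
$\frac{V{\left(218 \right)} + 236177}{310692 + 249309} = \frac{\left(1 + 218^{2} + 515 \cdot 218\right) + 236177}{310692 + 249309} = \frac{\left(1 + 47524 + 112270\right) + 236177}{560001} = \left(159795 + 236177\right) \frac{1}{560001} = 395972 \cdot \frac{1}{560001} = \frac{395972}{560001}$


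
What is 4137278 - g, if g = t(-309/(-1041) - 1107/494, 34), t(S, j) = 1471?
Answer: 4135807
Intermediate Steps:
g = 1471
4137278 - g = 4137278 - 1*1471 = 4137278 - 1471 = 4135807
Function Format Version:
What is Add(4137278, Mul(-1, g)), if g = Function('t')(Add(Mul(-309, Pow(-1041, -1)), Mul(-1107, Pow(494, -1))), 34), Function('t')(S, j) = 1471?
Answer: 4135807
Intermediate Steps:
g = 1471
Add(4137278, Mul(-1, g)) = Add(4137278, Mul(-1, 1471)) = Add(4137278, -1471) = 4135807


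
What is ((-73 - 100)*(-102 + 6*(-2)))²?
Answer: 388957284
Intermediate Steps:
((-73 - 100)*(-102 + 6*(-2)))² = (-173*(-102 - 12))² = (-173*(-114))² = 19722² = 388957284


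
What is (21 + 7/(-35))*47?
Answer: 4888/5 ≈ 977.60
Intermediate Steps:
(21 + 7/(-35))*47 = (21 + 7*(-1/35))*47 = (21 - ⅕)*47 = (104/5)*47 = 4888/5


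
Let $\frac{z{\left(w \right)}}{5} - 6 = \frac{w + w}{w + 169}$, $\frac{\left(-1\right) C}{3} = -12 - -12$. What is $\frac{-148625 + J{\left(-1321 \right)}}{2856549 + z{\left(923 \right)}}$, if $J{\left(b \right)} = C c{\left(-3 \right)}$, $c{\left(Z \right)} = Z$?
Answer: $- \frac{6242250}{119976673} \approx -0.052029$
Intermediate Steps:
$C = 0$ ($C = - 3 \left(-12 - -12\right) = - 3 \left(-12 + 12\right) = \left(-3\right) 0 = 0$)
$J{\left(b \right)} = 0$ ($J{\left(b \right)} = 0 \left(-3\right) = 0$)
$z{\left(w \right)} = 30 + \frac{10 w}{169 + w}$ ($z{\left(w \right)} = 30 + 5 \frac{w + w}{w + 169} = 30 + 5 \frac{2 w}{169 + w} = 30 + \frac{10 w}{169 + w}$)
$\frac{-148625 + J{\left(-1321 \right)}}{2856549 + z{\left(923 \right)}} = \frac{-148625 + 0}{2856549 + \frac{10 \left(507 + 4 \cdot 923\right)}{169 + 923}} = - \frac{148625}{2856549 + \frac{10 \left(507 + 3692\right)}{1092}} = - \frac{148625}{2856549 + 10 \cdot \frac{1}{1092} \cdot 4199} = - \frac{148625}{2856549 + \frac{1615}{42}} = - \frac{148625}{\frac{119976673}{42}} = \left(-148625\right) \frac{42}{119976673} = - \frac{6242250}{119976673}$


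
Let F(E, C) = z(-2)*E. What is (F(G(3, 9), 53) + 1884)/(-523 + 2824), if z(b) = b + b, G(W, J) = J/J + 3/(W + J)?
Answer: 1879/2301 ≈ 0.81660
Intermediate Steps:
G(W, J) = 1 + 3/(J + W)
z(b) = 2*b
F(E, C) = -4*E (F(E, C) = (2*(-2))*E = -4*E)
(F(G(3, 9), 53) + 1884)/(-523 + 2824) = (-4*(3 + 9 + 3)/(9 + 3) + 1884)/(-523 + 2824) = (-4*15/12 + 1884)/2301 = (-15/3 + 1884)*(1/2301) = (-4*5/4 + 1884)*(1/2301) = (-5 + 1884)*(1/2301) = 1879*(1/2301) = 1879/2301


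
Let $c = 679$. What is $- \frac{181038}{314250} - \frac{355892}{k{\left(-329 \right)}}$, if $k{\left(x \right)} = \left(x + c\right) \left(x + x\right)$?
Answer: $\frac{116910016}{120619625} \approx 0.96924$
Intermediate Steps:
$k{\left(x \right)} = 2 x \left(679 + x\right)$ ($k{\left(x \right)} = \left(x + 679\right) \left(x + x\right) = \left(679 + x\right) 2 x = 2 x \left(679 + x\right)$)
$- \frac{181038}{314250} - \frac{355892}{k{\left(-329 \right)}} = - \frac{181038}{314250} - \frac{355892}{2 \left(-329\right) \left(679 - 329\right)} = \left(-181038\right) \frac{1}{314250} - \frac{355892}{2 \left(-329\right) 350} = - \frac{30173}{52375} - \frac{355892}{-230300} = - \frac{30173}{52375} - - \frac{88973}{57575} = - \frac{30173}{52375} + \frac{88973}{57575} = \frac{116910016}{120619625}$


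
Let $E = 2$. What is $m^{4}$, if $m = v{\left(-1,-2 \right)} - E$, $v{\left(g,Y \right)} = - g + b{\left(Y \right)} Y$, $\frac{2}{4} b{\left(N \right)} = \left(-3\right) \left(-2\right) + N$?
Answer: $83521$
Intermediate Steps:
$b{\left(N \right)} = 12 + 2 N$ ($b{\left(N \right)} = 2 \left(\left(-3\right) \left(-2\right) + N\right) = 2 \left(6 + N\right) = 12 + 2 N$)
$v{\left(g,Y \right)} = - g + Y \left(12 + 2 Y\right)$ ($v{\left(g,Y \right)} = - g + \left(12 + 2 Y\right) Y = - g + Y \left(12 + 2 Y\right)$)
$m = -17$ ($m = \left(\left(-1\right) \left(-1\right) + 2 \left(-2\right) \left(6 - 2\right)\right) - 2 = \left(1 + 2 \left(-2\right) 4\right) - 2 = \left(1 - 16\right) - 2 = -15 - 2 = -17$)
$m^{4} = \left(-17\right)^{4} = 83521$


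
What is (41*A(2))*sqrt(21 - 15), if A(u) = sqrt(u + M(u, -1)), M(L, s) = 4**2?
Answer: 246*sqrt(3) ≈ 426.08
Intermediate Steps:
M(L, s) = 16
A(u) = sqrt(16 + u) (A(u) = sqrt(u + 16) = sqrt(16 + u))
(41*A(2))*sqrt(21 - 15) = (41*sqrt(16 + 2))*sqrt(21 - 15) = (41*sqrt(18))*sqrt(6) = (41*(3*sqrt(2)))*sqrt(6) = (123*sqrt(2))*sqrt(6) = 246*sqrt(3)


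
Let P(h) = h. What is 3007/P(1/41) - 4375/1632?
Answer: 201200009/1632 ≈ 1.2328e+5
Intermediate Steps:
3007/P(1/41) - 4375/1632 = 3007/(1/41) - 4375/1632 = 3007/(1/41) - 4375*1/1632 = 3007*41 - 4375/1632 = 123287 - 4375/1632 = 201200009/1632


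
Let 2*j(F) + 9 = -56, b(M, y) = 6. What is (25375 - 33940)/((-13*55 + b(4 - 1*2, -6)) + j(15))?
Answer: 17130/1483 ≈ 11.551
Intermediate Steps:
j(F) = -65/2 (j(F) = -9/2 + (1/2)*(-56) = -9/2 - 28 = -65/2)
(25375 - 33940)/((-13*55 + b(4 - 1*2, -6)) + j(15)) = (25375 - 33940)/((-13*55 + 6) - 65/2) = -8565/((-715 + 6) - 65/2) = -8565/(-709 - 65/2) = -8565/(-1483/2) = -8565*(-2/1483) = 17130/1483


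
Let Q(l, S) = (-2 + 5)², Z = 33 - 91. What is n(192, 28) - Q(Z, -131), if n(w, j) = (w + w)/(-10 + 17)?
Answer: 321/7 ≈ 45.857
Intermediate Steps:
Z = -58
n(w, j) = 2*w/7 (n(w, j) = (2*w)/7 = (2*w)*(⅐) = 2*w/7)
Q(l, S) = 9 (Q(l, S) = 3² = 9)
n(192, 28) - Q(Z, -131) = (2/7)*192 - 1*9 = 384/7 - 9 = 321/7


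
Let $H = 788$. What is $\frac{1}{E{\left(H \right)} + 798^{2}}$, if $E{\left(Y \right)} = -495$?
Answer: $\frac{1}{636309} \approx 1.5716 \cdot 10^{-6}$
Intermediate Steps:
$\frac{1}{E{\left(H \right)} + 798^{2}} = \frac{1}{-495 + 798^{2}} = \frac{1}{-495 + 636804} = \frac{1}{636309}$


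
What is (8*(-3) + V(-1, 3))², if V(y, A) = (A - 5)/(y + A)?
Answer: 625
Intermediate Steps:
V(y, A) = (-5 + A)/(A + y)
(8*(-3) + V(-1, 3))² = (8*(-3) + (-5 + 3)/(3 - 1))² = (-24 - 2/2)² = (-24 + (½)*(-2))² = (-24 - 1)² = (-25)² = 625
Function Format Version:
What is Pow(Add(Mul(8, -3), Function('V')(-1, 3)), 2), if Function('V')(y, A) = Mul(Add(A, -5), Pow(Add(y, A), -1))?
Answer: 625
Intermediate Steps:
Function('V')(y, A) = Mul(Pow(Add(A, y), -1), Add(-5, A)) (Function('V')(y, A) = Mul(Add(-5, A), Pow(Add(A, y), -1)) = Mul(Pow(Add(A, y), -1), Add(-5, A)))
Pow(Add(Mul(8, -3), Function('V')(-1, 3)), 2) = Pow(Add(Mul(8, -3), Mul(Pow(Add(3, -1), -1), Add(-5, 3))), 2) = Pow(Add(-24, Mul(Pow(2, -1), -2)), 2) = Pow(Add(-24, Mul(Rational(1, 2), -2)), 2) = Pow(Add(-24, -1), 2) = Pow(-25, 2) = 625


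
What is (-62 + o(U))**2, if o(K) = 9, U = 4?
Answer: 2809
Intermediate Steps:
(-62 + o(U))**2 = (-62 + 9)**2 = (-53)**2 = 2809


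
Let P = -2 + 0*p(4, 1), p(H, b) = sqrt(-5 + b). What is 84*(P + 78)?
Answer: 6384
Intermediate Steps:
P = -2 (P = -2 + 0*sqrt(-5 + 1) = -2 + 0*sqrt(-4) = -2 + 0*(2*I) = -2 + 0 = -2)
84*(P + 78) = 84*(-2 + 78) = 84*76 = 6384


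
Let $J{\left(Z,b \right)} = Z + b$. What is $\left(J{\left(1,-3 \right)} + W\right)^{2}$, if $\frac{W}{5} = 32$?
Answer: $24964$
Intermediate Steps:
$W = 160$ ($W = 5 \cdot 32 = 160$)
$\left(J{\left(1,-3 \right)} + W\right)^{2} = \left(\left(1 - 3\right) + 160\right)^{2} = \left(-2 + 160\right)^{2} = 158^{2} = 24964$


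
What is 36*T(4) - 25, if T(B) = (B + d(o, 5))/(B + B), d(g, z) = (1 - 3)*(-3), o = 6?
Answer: 20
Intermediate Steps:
d(g, z) = 6 (d(g, z) = -2*(-3) = 6)
T(B) = (6 + B)/(2*B) (T(B) = (B + 6)/(B + B) = (6 + B)/((2*B)) = (6 + B)*(1/(2*B)) = (6 + B)/(2*B))
36*T(4) - 25 = 36*((½)*(6 + 4)/4) - 25 = 36*((½)*(¼)*10) - 25 = 36*(5/4) - 25 = 45 - 25 = 20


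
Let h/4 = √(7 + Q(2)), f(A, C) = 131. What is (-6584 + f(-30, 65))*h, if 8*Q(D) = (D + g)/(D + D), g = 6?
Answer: -12906*√29 ≈ -69501.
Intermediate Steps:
Q(D) = (6 + D)/(16*D) (Q(D) = ((D + 6)/(D + D))/8 = ((6 + D)/((2*D)))/8 = ((6 + D)*(1/(2*D)))/8 = ((6 + D)/(2*D))/8 = (6 + D)/(16*D))
h = 2*√29 (h = 4*√(7 + (1/16)*(6 + 2)/2) = 4*√(7 + (1/16)*(½)*8) = 4*√(7 + ¼) = 4*√(29/4) = 4*(√29/2) = 2*√29 ≈ 10.770)
(-6584 + f(-30, 65))*h = (-6584 + 131)*(2*√29) = -12906*√29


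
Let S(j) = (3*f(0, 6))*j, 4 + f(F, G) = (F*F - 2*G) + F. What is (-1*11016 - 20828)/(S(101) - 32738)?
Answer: 15922/18793 ≈ 0.84723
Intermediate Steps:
f(F, G) = -4 + F + F² - 2*G (f(F, G) = -4 + ((F*F - 2*G) + F) = -4 + ((F² - 2*G) + F) = -4 + (F + F² - 2*G) = -4 + F + F² - 2*G)
S(j) = -48*j (S(j) = (3*(-4 + 0 + 0² - 2*6))*j = (3*(-4 + 0 + 0 - 12))*j = (3*(-16))*j = -48*j)
(-1*11016 - 20828)/(S(101) - 32738) = (-1*11016 - 20828)/(-48*101 - 32738) = (-11016 - 20828)/(-4848 - 32738) = -31844/(-37586) = -31844*(-1/37586) = 15922/18793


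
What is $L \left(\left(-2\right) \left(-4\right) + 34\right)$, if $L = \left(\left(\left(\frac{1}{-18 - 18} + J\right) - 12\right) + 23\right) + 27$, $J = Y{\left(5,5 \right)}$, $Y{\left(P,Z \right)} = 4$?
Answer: $\frac{10577}{6} \approx 1762.8$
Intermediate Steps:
$J = 4$
$L = \frac{1511}{36}$ ($L = \left(\left(\left(\frac{1}{-18 - 18} + 4\right) - 12\right) + 23\right) + 27 = \left(\left(\left(\frac{1}{-36} + 4\right) - 12\right) + 23\right) + 27 = \left(\left(\left(- \frac{1}{36} + 4\right) - 12\right) + 23\right) + 27 = \left(\left(\frac{143}{36} - 12\right) + 23\right) + 27 = \left(- \frac{289}{36} + 23\right) + 27 = \frac{539}{36} + 27 = \frac{1511}{36} \approx 41.972$)
$L \left(\left(-2\right) \left(-4\right) + 34\right) = \frac{1511 \left(\left(-2\right) \left(-4\right) + 34\right)}{36} = \frac{1511 \left(8 + 34\right)}{36} = \frac{1511}{36} \cdot 42 = \frac{10577}{6}$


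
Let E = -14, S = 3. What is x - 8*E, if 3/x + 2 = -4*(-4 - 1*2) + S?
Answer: 2803/25 ≈ 112.12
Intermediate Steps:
x = 3/25 (x = 3/(-2 + (-4*(-4 - 1*2) + 3)) = 3/(-2 + (-4*(-4 - 2) + 3)) = 3/(-2 + (-4*(-6) + 3)) = 3/(-2 + (24 + 3)) = 3/(-2 + 27) = 3/25 ≈ 0.12000)
x - 8*E = 3/25 - 8*(-14) = 3/25 + 112 = 2803/25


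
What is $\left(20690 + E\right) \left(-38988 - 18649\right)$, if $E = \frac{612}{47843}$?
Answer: $- \frac{57053268717634}{47843} \approx -1.1925 \cdot 10^{9}$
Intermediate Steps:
$E = \frac{612}{47843}$ ($E = 612 \cdot \frac{1}{47843} = \frac{612}{47843} \approx 0.012792$)
$\left(20690 + E\right) \left(-38988 - 18649\right) = \left(20690 + \frac{612}{47843}\right) \left(-38988 - 18649\right) = \frac{989872282}{47843} \left(-57637\right) = - \frac{57053268717634}{47843}$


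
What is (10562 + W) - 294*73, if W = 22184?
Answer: 11284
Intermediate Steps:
(10562 + W) - 294*73 = (10562 + 22184) - 294*73 = 32746 - 21462 = 11284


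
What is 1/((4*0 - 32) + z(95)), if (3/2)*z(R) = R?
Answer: 3/94 ≈ 0.031915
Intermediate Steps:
z(R) = 2*R/3
1/((4*0 - 32) + z(95)) = 1/((4*0 - 32) + (2/3)*95) = 1/((0 - 32) + 190/3) = 1/(-32 + 190/3) = 1/(94/3) = 3/94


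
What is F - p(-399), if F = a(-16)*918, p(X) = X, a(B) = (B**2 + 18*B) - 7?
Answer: -35403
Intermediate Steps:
a(B) = -7 + B**2 + 18*B
F = -35802 (F = (-7 + (-16)**2 + 18*(-16))*918 = (-7 + 256 - 288)*918 = -39*918 = -35802)
F - p(-399) = -35802 - 1*(-399) = -35802 + 399 = -35403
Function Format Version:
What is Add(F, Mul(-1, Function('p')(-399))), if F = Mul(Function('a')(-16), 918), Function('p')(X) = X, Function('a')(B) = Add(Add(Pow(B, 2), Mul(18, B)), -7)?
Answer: -35403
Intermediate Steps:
Function('a')(B) = Add(-7, Pow(B, 2), Mul(18, B))
F = -35802 (F = Mul(Add(-7, Pow(-16, 2), Mul(18, -16)), 918) = Mul(Add(-7, 256, -288), 918) = Mul(-39, 918) = -35802)
Add(F, Mul(-1, Function('p')(-399))) = Add(-35802, Mul(-1, -399)) = Add(-35802, 399) = -35403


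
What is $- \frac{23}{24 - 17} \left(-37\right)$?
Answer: $\frac{851}{7} \approx 121.57$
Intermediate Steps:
$- \frac{23}{24 - 17} \left(-37\right) = - \frac{23}{7} \left(-37\right) = \left(-23\right) \frac{1}{7} \left(-37\right) = \left(- \frac{23}{7}\right) \left(-37\right) = \frac{851}{7}$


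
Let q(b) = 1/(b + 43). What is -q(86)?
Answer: -1/129 ≈ -0.0077519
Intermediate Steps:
q(b) = 1/(43 + b)
-q(86) = -1/(43 + 86) = -1/129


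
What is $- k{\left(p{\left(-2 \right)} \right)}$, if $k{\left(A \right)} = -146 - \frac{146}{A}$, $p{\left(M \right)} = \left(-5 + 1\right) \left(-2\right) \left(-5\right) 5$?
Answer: $\frac{14527}{100} \approx 145.27$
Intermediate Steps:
$p{\left(M \right)} = -200$ ($p{\left(M \right)} = \left(-4\right) \left(-2\right) \left(-5\right) 5 = 8 \left(-5\right) 5 = \left(-40\right) 5 = -200$)
$k{\left(A \right)} = -146 - \frac{146}{A}$
$- k{\left(p{\left(-2 \right)} \right)} = - (-146 - \frac{146}{-200}) = - (-146 - - \frac{73}{100}) = - (-146 + \frac{73}{100}) = \left(-1\right) \left(- \frac{14527}{100}\right) = \frac{14527}{100}$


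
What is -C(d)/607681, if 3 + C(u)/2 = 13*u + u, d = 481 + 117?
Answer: -16738/607681 ≈ -0.027544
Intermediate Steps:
d = 598
C(u) = -6 + 28*u (C(u) = -6 + 2*(13*u + u) = -6 + 2*(14*u) = -6 + 28*u)
-C(d)/607681 = -(-6 + 28*598)/607681 = -(-6 + 16744)/607681 = -16738/607681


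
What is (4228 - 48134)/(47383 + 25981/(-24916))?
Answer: -1093961896/1180568847 ≈ -0.92664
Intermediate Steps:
(4228 - 48134)/(47383 + 25981/(-24916)) = -43906/(47383 + 25981*(-1/24916)) = -43906/(47383 - 25981/24916) = -43906/1180568847/24916 = -43906*24916/1180568847 = -1093961896/1180568847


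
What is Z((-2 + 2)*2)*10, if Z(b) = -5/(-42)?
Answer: 25/21 ≈ 1.1905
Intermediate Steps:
Z(b) = 5/42 (Z(b) = -5*(-1/42) = 5/42)
Z((-2 + 2)*2)*10 = (5/42)*10 = 25/21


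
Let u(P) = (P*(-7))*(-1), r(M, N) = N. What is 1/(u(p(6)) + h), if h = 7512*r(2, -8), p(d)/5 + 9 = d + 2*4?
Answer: -1/59921 ≈ -1.6689e-5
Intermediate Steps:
p(d) = -5 + 5*d (p(d) = -45 + 5*(d + 2*4) = -45 + 5*(d + 8) = -45 + 5*(8 + d) = -45 + (40 + 5*d) = -5 + 5*d)
u(P) = 7*P (u(P) = -7*P*(-1) = 7*P)
h = -60096 (h = 7512*(-8) = -60096)
1/(u(p(6)) + h) = 1/(7*(-5 + 5*6) - 60096) = 1/(7*(-5 + 30) - 60096) = 1/(7*25 - 60096) = 1/(175 - 60096) = 1/(-59921) = -1/59921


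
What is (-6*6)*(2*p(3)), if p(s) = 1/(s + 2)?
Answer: -72/5 ≈ -14.400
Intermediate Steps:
p(s) = 1/(2 + s)
(-6*6)*(2*p(3)) = (-6*6)*(2/(2 + 3)) = -72/5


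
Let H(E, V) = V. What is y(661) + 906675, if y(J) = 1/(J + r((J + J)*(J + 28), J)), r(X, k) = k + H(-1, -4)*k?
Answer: 1198624349/1322 ≈ 9.0668e+5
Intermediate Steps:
r(X, k) = -3*k (r(X, k) = k - 4*k = -3*k)
y(J) = -1/(2*J) (y(J) = 1/(J - 3*J) = 1/(-2*J) = -1/(2*J))
y(661) + 906675 = -½/661 + 906675 = -½*1/661 + 906675 = -1/1322 + 906675 = 1198624349/1322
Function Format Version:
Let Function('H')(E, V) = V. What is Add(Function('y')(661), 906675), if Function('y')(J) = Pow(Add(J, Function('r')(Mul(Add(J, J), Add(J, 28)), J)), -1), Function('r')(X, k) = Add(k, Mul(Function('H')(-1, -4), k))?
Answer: Rational(1198624349, 1322) ≈ 9.0668e+5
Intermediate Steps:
Function('r')(X, k) = Mul(-3, k) (Function('r')(X, k) = Add(k, Mul(-4, k)) = Mul(-3, k))
Function('y')(J) = Mul(Rational(-1, 2), Pow(J, -1)) (Function('y')(J) = Pow(Add(J, Mul(-3, J)), -1) = Pow(Mul(-2, J), -1) = Mul(Rational(-1, 2), Pow(J, -1)))
Add(Function('y')(661), 906675) = Add(Mul(Rational(-1, 2), Pow(661, -1)), 906675) = Add(Mul(Rational(-1, 2), Rational(1, 661)), 906675) = Add(Rational(-1, 1322), 906675) = Rational(1198624349, 1322)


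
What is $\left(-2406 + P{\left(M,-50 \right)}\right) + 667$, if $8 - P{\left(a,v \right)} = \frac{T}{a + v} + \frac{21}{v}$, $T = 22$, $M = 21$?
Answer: $- \frac{2508241}{1450} \approx -1729.8$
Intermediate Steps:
$P{\left(a,v \right)} = 8 - \frac{22}{a + v} - \frac{21}{v}$ ($P{\left(a,v \right)} = 8 - \left(\frac{22}{a + v} + \frac{21}{v}\right) = 8 - \left(\frac{21}{v} + \frac{22}{a + v}\right) = 8 - \frac{22}{a + v} - \frac{21}{v}$)
$\left(-2406 + P{\left(M,-50 \right)}\right) + 667 = \left(-2406 + \frac{\left(-43\right) \left(-50\right) - 441 + 8 \left(-50\right)^{2} + 8 \cdot 21 \left(-50\right)}{\left(-50\right) \left(21 - 50\right)}\right) + 667 = \left(-2406 - \frac{2150 - 441 + 8 \cdot 2500 - 8400}{50 \left(-29\right)}\right) + 667 = \left(-2406 - - \frac{2150 - 441 + 20000 - 8400}{1450}\right) + 667 = \left(-2406 - \left(- \frac{1}{1450}\right) 13309\right) + 667 = \left(-2406 + \frac{13309}{1450}\right) + 667 = - \frac{3475391}{1450} + 667 = - \frac{2508241}{1450}$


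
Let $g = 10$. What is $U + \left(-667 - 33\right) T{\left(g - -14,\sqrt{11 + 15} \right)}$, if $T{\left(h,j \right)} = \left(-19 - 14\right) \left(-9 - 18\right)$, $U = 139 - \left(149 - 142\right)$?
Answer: $-623568$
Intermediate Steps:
$U = 132$ ($U = 139 - 7 = 132$)
$T{\left(h,j \right)} = 891$ ($T{\left(h,j \right)} = \left(-33\right) \left(-27\right) = 891$)
$U + \left(-667 - 33\right) T{\left(g - -14,\sqrt{11 + 15} \right)} = 132 + \left(-667 - 33\right) 891 = 132 - 623700 = -623568$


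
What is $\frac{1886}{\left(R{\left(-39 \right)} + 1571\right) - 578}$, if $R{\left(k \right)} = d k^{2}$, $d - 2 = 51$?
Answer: $\frac{943}{40803} \approx 0.023111$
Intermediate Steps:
$d = 53$ ($d = 2 + 51 = 53$)
$R{\left(k \right)} = 53 k^{2}$
$\frac{1886}{\left(R{\left(-39 \right)} + 1571\right) - 578} = \frac{1886}{\left(53 \left(-39\right)^{2} + 1571\right) - 578} = \frac{1886}{\left(53 \cdot 1521 + 1571\right) - 578} = \frac{1886}{\left(80613 + 1571\right) - 578} = \frac{1886}{82184 - 578} = \frac{1886}{81606} = 1886 \cdot \frac{1}{81606} = \frac{943}{40803}$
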